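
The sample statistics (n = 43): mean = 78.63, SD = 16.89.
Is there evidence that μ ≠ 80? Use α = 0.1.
One-sample t-test:
H₀: μ = 80
H₁: μ ≠ 80
df = n - 1 = 42
t = (x̄ - μ₀) / (s/√n) = (78.63 - 80) / (16.89/√43) = -0.532
p-value = 0.5976

Since p-value > α = 0.1, we fail to reject H₀.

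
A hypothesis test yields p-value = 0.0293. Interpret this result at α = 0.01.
Since p = 0.0293 > α = 0.01, fail to reject H₀.
There is insufficient evidence to reject the null hypothesis; the result is not statistically significant at the 0.01 level.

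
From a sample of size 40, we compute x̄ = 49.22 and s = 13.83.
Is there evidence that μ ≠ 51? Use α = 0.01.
One-sample t-test:
H₀: μ = 51
H₁: μ ≠ 51
df = n - 1 = 39
t = (x̄ - μ₀) / (s/√n) = (49.22 - 51) / (13.83/√40) = -0.814
p-value = 0.4206

Since p-value > α = 0.01, we fail to reject H₀.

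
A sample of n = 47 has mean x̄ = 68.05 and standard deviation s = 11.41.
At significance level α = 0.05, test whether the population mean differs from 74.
One-sample t-test:
H₀: μ = 74
H₁: μ ≠ 74
df = n - 1 = 46
t = (x̄ - μ₀) / (s/√n) = (68.05 - 74) / (11.41/√47) = -3.575
p-value = 0.0008

Since p-value < α = 0.05, we reject H₀.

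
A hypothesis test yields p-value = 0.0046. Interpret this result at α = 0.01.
Since p = 0.0046 < α = 0.01, reject H₀.
There is sufficient evidence to reject the null hypothesis; the result is statistically significant at the 0.01 level.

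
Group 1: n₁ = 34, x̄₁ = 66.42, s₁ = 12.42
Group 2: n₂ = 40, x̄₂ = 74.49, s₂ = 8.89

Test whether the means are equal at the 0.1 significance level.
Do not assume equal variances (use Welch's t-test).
Welch's two-sample t-test:
H₀: μ₁ = μ₂
H₁: μ₁ ≠ μ₂
s₁²/n₁ = 12.42²/34 = 4.5370,  s₂²/n₂ = 8.89²/40 = 1.9758
SE = √(s₁²/n₁ + s₂²/n₂) = √(4.5370 + 1.9758) = 2.5520
df (Welch-Satterthwaite) = (s₁²/n₁ + s₂²/n₂)² / [(s₁²/n₁)²/(n₁-1) + (s₂²/n₂)²/(n₂-1)] ≈ 58.60
t = (x̄₁ - x̄₂) / SE = (66.42 - 74.49) / 2.5520 = -8.07 / 2.5520 = -3.162
p-value = 0.0025

Since p-value < α = 0.1, we reject H₀.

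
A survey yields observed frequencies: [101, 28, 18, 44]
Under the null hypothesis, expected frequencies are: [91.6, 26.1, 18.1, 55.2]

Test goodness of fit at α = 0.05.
Chi-square goodness of fit test:
H₀: observed counts match expected distribution
H₁: observed counts differ from expected distribution
df = k - 1 = 3
χ² = Σ(O - E)²/E
   = (101 - 91.6)²/91.6 + (28 - 26.1)²/26.1 + (18 - 18.1)²/18.1 + (44 - 55.2)²/55.2
   = 0.965 + 0.138 + 0.001 + 2.272
   = 3.38
p-value = 0.3372

Since p-value > α = 0.05, we fail to reject H₀.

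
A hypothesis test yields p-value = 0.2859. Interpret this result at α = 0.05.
Since p = 0.2859 > α = 0.05, fail to reject H₀.
There is insufficient evidence to reject the null hypothesis; the result is not statistically significant at the 0.05 level.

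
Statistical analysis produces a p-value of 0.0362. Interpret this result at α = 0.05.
Since p = 0.0362 < α = 0.05, reject H₀.
There is sufficient evidence to reject the null hypothesis; the result is statistically significant at the 0.05 level.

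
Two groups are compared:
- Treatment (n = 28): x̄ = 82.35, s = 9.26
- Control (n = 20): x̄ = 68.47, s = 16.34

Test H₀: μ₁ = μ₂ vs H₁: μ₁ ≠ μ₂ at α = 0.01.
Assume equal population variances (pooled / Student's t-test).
Student's two-sample t-test (equal variances):
H₀: μ₁ = μ₂
H₁: μ₁ ≠ μ₂
df = n₁ + n₂ - 2 = 46
Pooled variance s_p² = [(n₁-1)s₁² + (n₂-1)s₂²] / (n₁ + n₂ - 2) = [(27)(9.26²) + (19)(16.34²)] / 46 = 160.6109
SE = √(s_p²(1/n₁ + 1/n₂)) = √(160.6109 × (1/28 + 1/20)) = 3.7103
t = (x̄₁ - x̄₂) / SE = (82.35 - 68.47) / 3.7103 = 13.88 / 3.7103 = 3.741
p-value = 0.0005

Since p-value < α = 0.01, we reject H₀.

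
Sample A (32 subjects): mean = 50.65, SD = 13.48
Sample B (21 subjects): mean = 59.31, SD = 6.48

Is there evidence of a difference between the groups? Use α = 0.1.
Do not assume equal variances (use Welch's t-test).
Welch's two-sample t-test:
H₀: μ₁ = μ₂
H₁: μ₁ ≠ μ₂
s₁²/n₁ = 13.48²/32 = 5.6785,  s₂²/n₂ = 6.48²/21 = 1.9995
SE = √(s₁²/n₁ + s₂²/n₂) = √(5.6785 + 1.9995) = 2.7709
df (Welch-Satterthwaite) = (s₁²/n₁ + s₂²/n₂)² / [(s₁²/n₁)²/(n₁-1) + (s₂²/n₂)²/(n₂-1)] ≈ 47.54
t = (x̄₁ - x̄₂) / SE = (50.65 - 59.31) / 2.7709 = -8.66 / 2.7709 = -3.125
p-value = 0.0030

Since p-value < α = 0.1, we reject H₀.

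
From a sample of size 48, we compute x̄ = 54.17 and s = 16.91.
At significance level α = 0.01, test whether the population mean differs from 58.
One-sample t-test:
H₀: μ = 58
H₁: μ ≠ 58
df = n - 1 = 47
t = (x̄ - μ₀) / (s/√n) = (54.17 - 58) / (16.91/√48) = -1.569
p-value = 0.1233

Since p-value > α = 0.01, we fail to reject H₀.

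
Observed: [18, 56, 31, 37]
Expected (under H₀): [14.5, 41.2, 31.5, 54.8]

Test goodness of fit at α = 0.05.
Chi-square goodness of fit test:
H₀: observed counts match expected distribution
H₁: observed counts differ from expected distribution
df = k - 1 = 3
χ² = Σ(O - E)²/E
   = (18 - 14.5)²/14.5 + (56 - 41.2)²/41.2 + (31 - 31.5)²/31.5 + (37 - 54.8)²/54.8
   = 0.845 + 5.317 + 0.008 + 5.782
   = 11.95
p-value = 0.0076

Since p-value < α = 0.05, we reject H₀.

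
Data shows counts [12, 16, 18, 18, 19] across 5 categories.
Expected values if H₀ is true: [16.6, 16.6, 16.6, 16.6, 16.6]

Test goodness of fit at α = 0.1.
Chi-square goodness of fit test:
H₀: observed counts match expected distribution
H₁: observed counts differ from expected distribution
df = k - 1 = 4
χ² = Σ(O - E)²/E
   = (12 - 16.6)²/16.6 + (16 - 16.6)²/16.6 + (18 - 16.6)²/16.6 + (18 - 16.6)²/16.6 + (19 - 16.6)²/16.6
   = 1.275 + 0.022 + 0.118 + 0.118 + 0.347
   = 1.88
p-value = 0.7579

Since p-value > α = 0.1, we fail to reject H₀.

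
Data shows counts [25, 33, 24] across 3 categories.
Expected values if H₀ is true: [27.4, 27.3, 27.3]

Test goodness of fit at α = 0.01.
Chi-square goodness of fit test:
H₀: observed counts match expected distribution
H₁: observed counts differ from expected distribution
df = k - 1 = 2
χ² = Σ(O - E)²/E
   = (25 - 27.4)²/27.4 + (33 - 27.3)²/27.3 + (24 - 27.3)²/27.3
   = 0.210 + 1.190 + 0.399
   = 1.80
p-value = 0.4067

Since p-value > α = 0.01, we fail to reject H₀.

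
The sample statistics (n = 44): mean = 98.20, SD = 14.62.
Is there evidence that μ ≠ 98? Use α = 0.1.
One-sample t-test:
H₀: μ = 98
H₁: μ ≠ 98
df = n - 1 = 43
t = (x̄ - μ₀) / (s/√n) = (98.20 - 98) / (14.62/√44) = 0.091
p-value = 0.9281

Since p-value > α = 0.1, we fail to reject H₀.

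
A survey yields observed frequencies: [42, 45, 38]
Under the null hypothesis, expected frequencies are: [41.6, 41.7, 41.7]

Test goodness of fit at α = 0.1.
Chi-square goodness of fit test:
H₀: observed counts match expected distribution
H₁: observed counts differ from expected distribution
df = k - 1 = 2
χ² = Σ(O - E)²/E
   = (42 - 41.6)²/41.6 + (45 - 41.7)²/41.7 + (38 - 41.7)²/41.7
   = 0.004 + 0.261 + 0.328
   = 0.59
p-value = 0.7433

Since p-value > α = 0.1, we fail to reject H₀.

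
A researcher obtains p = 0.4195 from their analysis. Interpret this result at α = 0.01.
Since p = 0.4195 > α = 0.01, fail to reject H₀.
There is insufficient evidence to reject the null hypothesis; the result is not statistically significant at the 0.01 level.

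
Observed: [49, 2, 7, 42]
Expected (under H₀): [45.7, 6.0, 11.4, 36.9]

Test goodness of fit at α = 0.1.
Chi-square goodness of fit test:
H₀: observed counts match expected distribution
H₁: observed counts differ from expected distribution
df = k - 1 = 3
χ² = Σ(O - E)²/E
   = (49 - 45.7)²/45.7 + (2 - 6.0)²/6.0 + (7 - 11.4)²/11.4 + (42 - 36.9)²/36.9
   = 0.238 + 2.667 + 1.698 + 0.705
   = 5.31
p-value = 0.1506

Since p-value > α = 0.1, we fail to reject H₀.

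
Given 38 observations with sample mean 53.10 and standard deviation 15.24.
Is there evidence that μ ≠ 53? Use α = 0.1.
One-sample t-test:
H₀: μ = 53
H₁: μ ≠ 53
df = n - 1 = 37
t = (x̄ - μ₀) / (s/√n) = (53.10 - 53) / (15.24/√38) = 0.040
p-value = 0.9680

Since p-value > α = 0.1, we fail to reject H₀.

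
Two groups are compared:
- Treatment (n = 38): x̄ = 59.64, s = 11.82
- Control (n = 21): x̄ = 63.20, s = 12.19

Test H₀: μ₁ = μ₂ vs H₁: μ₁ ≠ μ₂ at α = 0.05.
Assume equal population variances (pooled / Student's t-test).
Student's two-sample t-test (equal variances):
H₀: μ₁ = μ₂
H₁: μ₁ ≠ μ₂
df = n₁ + n₂ - 2 = 57
Pooled variance s_p² = [(n₁-1)s₁² + (n₂-1)s₂²] / (n₁ + n₂ - 2) = [(37)(11.82²) + (20)(12.19²)] / 57 = 142.8295
SE = √(s_p²(1/n₁ + 1/n₂)) = √(142.8295 × (1/38 + 1/21)) = 3.2496
t = (x̄₁ - x̄₂) / SE = (59.64 - 63.20) / 3.2496 = -3.56 / 3.2496 = -1.096
p-value = 0.2779

Since p-value > α = 0.05, we fail to reject H₀.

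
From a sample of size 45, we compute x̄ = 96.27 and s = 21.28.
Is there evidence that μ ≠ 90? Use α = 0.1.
One-sample t-test:
H₀: μ = 90
H₁: μ ≠ 90
df = n - 1 = 44
t = (x̄ - μ₀) / (s/√n) = (96.27 - 90) / (21.28/√45) = 1.977
p-value = 0.0544

Since p-value < α = 0.1, we reject H₀.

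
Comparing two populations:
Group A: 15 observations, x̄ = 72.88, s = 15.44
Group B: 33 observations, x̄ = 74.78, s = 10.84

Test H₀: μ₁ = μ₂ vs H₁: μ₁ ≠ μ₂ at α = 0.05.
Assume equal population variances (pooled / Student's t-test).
Student's two-sample t-test (equal variances):
H₀: μ₁ = μ₂
H₁: μ₁ ≠ μ₂
df = n₁ + n₂ - 2 = 46
Pooled variance s_p² = [(n₁-1)s₁² + (n₂-1)s₂²] / (n₁ + n₂ - 2) = [(14)(15.44²) + (32)(10.84²)] / 46 = 154.2976
SE = √(s_p²(1/n₁ + 1/n₂)) = √(154.2976 × (1/15 + 1/33)) = 3.8681
t = (x̄₁ - x̄₂) / SE = (72.88 - 74.78) / 3.8681 = -1.90 / 3.8681 = -0.491
p-value = 0.6256

Since p-value > α = 0.05, we fail to reject H₀.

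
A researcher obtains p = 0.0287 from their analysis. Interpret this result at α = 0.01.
Since p = 0.0287 > α = 0.01, fail to reject H₀.
There is insufficient evidence to reject the null hypothesis; the result is not statistically significant at the 0.01 level.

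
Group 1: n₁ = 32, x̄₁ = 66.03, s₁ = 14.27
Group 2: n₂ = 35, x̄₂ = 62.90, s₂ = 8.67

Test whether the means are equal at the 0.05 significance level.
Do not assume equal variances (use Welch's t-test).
Welch's two-sample t-test:
H₀: μ₁ = μ₂
H₁: μ₁ ≠ μ₂
s₁²/n₁ = 14.27²/32 = 6.3635,  s₂²/n₂ = 8.67²/35 = 2.1477
SE = √(s₁²/n₁ + s₂²/n₂) = √(6.3635 + 2.1477) = 2.9174
df (Welch-Satterthwaite) = (s₁²/n₁ + s₂²/n₂)² / [(s₁²/n₁)²/(n₁-1) + (s₂²/n₂)²/(n₂-1)] ≈ 50.24
t = (x̄₁ - x̄₂) / SE = (66.03 - 62.90) / 2.9174 = 3.13 / 2.9174 = 1.073
p-value = 0.2885

Since p-value > α = 0.05, we fail to reject H₀.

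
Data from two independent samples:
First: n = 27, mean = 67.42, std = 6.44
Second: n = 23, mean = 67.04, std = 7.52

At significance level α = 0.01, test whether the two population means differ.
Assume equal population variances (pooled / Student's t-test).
Student's two-sample t-test (equal variances):
H₀: μ₁ = μ₂
H₁: μ₁ ≠ μ₂
df = n₁ + n₂ - 2 = 48
Pooled variance s_p² = [(n₁-1)s₁² + (n₂-1)s₂²] / (n₁ + n₂ - 2) = [(26)(6.44²) + (22)(7.52²)] / 48 = 48.3838
SE = √(s_p²(1/n₁ + 1/n₂)) = √(48.3838 × (1/27 + 1/23)) = 1.9737
t = (x̄₁ - x̄₂) / SE = (67.42 - 67.04) / 1.9737 = 0.38 / 1.9737 = 0.193
p-value = 0.8481

Since p-value > α = 0.01, we fail to reject H₀.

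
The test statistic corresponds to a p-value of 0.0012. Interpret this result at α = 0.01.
Since p = 0.0012 < α = 0.01, reject H₀.
There is sufficient evidence to reject the null hypothesis; the result is statistically significant at the 0.01 level.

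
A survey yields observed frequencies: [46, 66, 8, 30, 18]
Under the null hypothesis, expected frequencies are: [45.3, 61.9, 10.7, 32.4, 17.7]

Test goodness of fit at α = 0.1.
Chi-square goodness of fit test:
H₀: observed counts match expected distribution
H₁: observed counts differ from expected distribution
df = k - 1 = 4
χ² = Σ(O - E)²/E
   = (46 - 45.3)²/45.3 + (66 - 61.9)²/61.9 + (8 - 10.7)²/10.7 + (30 - 32.4)²/32.4 + (18 - 17.7)²/17.7
   = 0.011 + 0.272 + 0.681 + 0.178 + 0.005
   = 1.15
p-value = 0.8868

Since p-value > α = 0.1, we fail to reject H₀.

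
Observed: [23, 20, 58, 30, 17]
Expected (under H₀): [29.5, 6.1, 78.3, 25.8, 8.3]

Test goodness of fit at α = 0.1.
Chi-square goodness of fit test:
H₀: observed counts match expected distribution
H₁: observed counts differ from expected distribution
df = k - 1 = 4
χ² = Σ(O - E)²/E
   = (23 - 29.5)²/29.5 + (20 - 6.1)²/6.1 + (58 - 78.3)²/78.3 + (30 - 25.8)²/25.8 + (17 - 8.3)²/8.3
   = 1.432 + 31.674 + 5.263 + 0.684 + 9.119
   = 48.17
p-value < 0.0001

Since p-value < α = 0.1, we reject H₀.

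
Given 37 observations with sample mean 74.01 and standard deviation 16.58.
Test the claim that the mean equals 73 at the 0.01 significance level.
One-sample t-test:
H₀: μ = 73
H₁: μ ≠ 73
df = n - 1 = 36
t = (x̄ - μ₀) / (s/√n) = (74.01 - 73) / (16.58/√37) = 0.371
p-value = 0.7131

Since p-value > α = 0.01, we fail to reject H₀.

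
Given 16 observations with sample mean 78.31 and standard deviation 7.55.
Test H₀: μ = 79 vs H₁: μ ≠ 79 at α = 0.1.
One-sample t-test:
H₀: μ = 79
H₁: μ ≠ 79
df = n - 1 = 15
t = (x̄ - μ₀) / (s/√n) = (78.31 - 79) / (7.55/√16) = -0.366
p-value = 0.7198

Since p-value > α = 0.1, we fail to reject H₀.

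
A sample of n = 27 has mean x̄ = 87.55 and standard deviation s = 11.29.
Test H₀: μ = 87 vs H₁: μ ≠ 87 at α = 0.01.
One-sample t-test:
H₀: μ = 87
H₁: μ ≠ 87
df = n - 1 = 26
t = (x̄ - μ₀) / (s/√n) = (87.55 - 87) / (11.29/√27) = 0.253
p-value = 0.8022

Since p-value > α = 0.01, we fail to reject H₀.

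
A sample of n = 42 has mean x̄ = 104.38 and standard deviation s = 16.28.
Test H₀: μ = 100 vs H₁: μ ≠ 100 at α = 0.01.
One-sample t-test:
H₀: μ = 100
H₁: μ ≠ 100
df = n - 1 = 41
t = (x̄ - μ₀) / (s/√n) = (104.38 - 100) / (16.28/√42) = 1.744
p-value = 0.0887

Since p-value > α = 0.01, we fail to reject H₀.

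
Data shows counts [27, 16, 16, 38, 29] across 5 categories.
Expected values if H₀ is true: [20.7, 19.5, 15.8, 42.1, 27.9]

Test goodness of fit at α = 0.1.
Chi-square goodness of fit test:
H₀: observed counts match expected distribution
H₁: observed counts differ from expected distribution
df = k - 1 = 4
χ² = Σ(O - E)²/E
   = (27 - 20.7)²/20.7 + (16 - 19.5)²/19.5 + (16 - 15.8)²/15.8 + (38 - 42.1)²/42.1 + (29 - 27.9)²/27.9
   = 1.917 + 0.628 + 0.003 + 0.399 + 0.043
   = 2.99
p-value = 0.5594

Since p-value > α = 0.1, we fail to reject H₀.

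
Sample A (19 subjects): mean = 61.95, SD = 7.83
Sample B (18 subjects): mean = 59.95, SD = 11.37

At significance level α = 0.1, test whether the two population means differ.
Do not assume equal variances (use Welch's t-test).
Welch's two-sample t-test:
H₀: μ₁ = μ₂
H₁: μ₁ ≠ μ₂
s₁²/n₁ = 7.83²/19 = 3.2268,  s₂²/n₂ = 11.37²/18 = 7.1820
SE = √(s₁²/n₁ + s₂²/n₂) = √(3.2268 + 7.1820) = 3.2263
df (Welch-Satterthwaite) = (s₁²/n₁ + s₂²/n₂)² / [(s₁²/n₁)²/(n₁-1) + (s₂²/n₂)²/(n₂-1)] ≈ 29.99
t = (x̄₁ - x̄₂) / SE = (61.95 - 59.95) / 3.2263 = 2.00 / 3.2263 = 0.620
p-value = 0.5400

Since p-value > α = 0.1, we fail to reject H₀.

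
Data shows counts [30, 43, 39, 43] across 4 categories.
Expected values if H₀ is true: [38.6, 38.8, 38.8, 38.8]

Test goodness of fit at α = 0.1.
Chi-square goodness of fit test:
H₀: observed counts match expected distribution
H₁: observed counts differ from expected distribution
df = k - 1 = 3
χ² = Σ(O - E)²/E
   = (30 - 38.6)²/38.6 + (43 - 38.8)²/38.8 + (39 - 38.8)²/38.8 + (43 - 38.8)²/38.8
   = 1.916 + 0.455 + 0.001 + 0.455
   = 2.83
p-value = 0.4192

Since p-value > α = 0.1, we fail to reject H₀.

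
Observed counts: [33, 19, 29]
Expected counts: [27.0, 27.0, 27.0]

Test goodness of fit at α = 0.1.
Chi-square goodness of fit test:
H₀: observed counts match expected distribution
H₁: observed counts differ from expected distribution
df = k - 1 = 2
χ² = Σ(O - E)²/E
   = (33 - 27.0)²/27.0 + (19 - 27.0)²/27.0 + (29 - 27.0)²/27.0
   = 1.333 + 2.370 + 0.148
   = 3.85
p-value = 0.1457

Since p-value > α = 0.1, we fail to reject H₀.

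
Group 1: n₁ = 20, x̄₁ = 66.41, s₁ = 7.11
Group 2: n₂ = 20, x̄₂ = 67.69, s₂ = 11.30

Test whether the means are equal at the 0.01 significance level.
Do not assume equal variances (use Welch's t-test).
Welch's two-sample t-test:
H₀: μ₁ = μ₂
H₁: μ₁ ≠ μ₂
s₁²/n₁ = 7.11²/20 = 2.5276,  s₂²/n₂ = 11.30²/20 = 6.3845
SE = √(s₁²/n₁ + s₂²/n₂) = √(2.5276 + 6.3845) = 2.9853
df (Welch-Satterthwaite) = (s₁²/n₁ + s₂²/n₂)² / [(s₁²/n₁)²/(n₁-1) + (s₂²/n₂)²/(n₂-1)] ≈ 32.01
t = (x̄₁ - x̄₂) / SE = (66.41 - 67.69) / 2.9853 = -1.28 / 2.9853 = -0.429
p-value = 0.6710

Since p-value > α = 0.01, we fail to reject H₀.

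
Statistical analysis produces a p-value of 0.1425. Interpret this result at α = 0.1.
Since p = 0.1425 > α = 0.1, fail to reject H₀.
There is insufficient evidence to reject the null hypothesis; the result is not statistically significant at the 0.1 level.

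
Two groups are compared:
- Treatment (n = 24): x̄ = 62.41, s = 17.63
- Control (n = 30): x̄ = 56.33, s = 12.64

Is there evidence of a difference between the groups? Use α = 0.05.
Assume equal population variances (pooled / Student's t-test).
Student's two-sample t-test (equal variances):
H₀: μ₁ = μ₂
H₁: μ₁ ≠ μ₂
df = n₁ + n₂ - 2 = 52
Pooled variance s_p² = [(n₁-1)s₁² + (n₂-1)s₂²] / (n₁ + n₂ - 2) = [(23)(17.63²) + (29)(12.64²)] / 52 = 226.5790
SE = √(s_p²(1/n₁ + 1/n₂)) = √(226.5790 × (1/24 + 1/30)) = 4.1223
t = (x̄₁ - x̄₂) / SE = (62.41 - 56.33) / 4.1223 = 6.08 / 4.1223 = 1.475
p-value = 0.1463

Since p-value > α = 0.05, we fail to reject H₀.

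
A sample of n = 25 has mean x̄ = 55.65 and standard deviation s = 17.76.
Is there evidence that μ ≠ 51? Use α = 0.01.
One-sample t-test:
H₀: μ = 51
H₁: μ ≠ 51
df = n - 1 = 24
t = (x̄ - μ₀) / (s/√n) = (55.65 - 51) / (17.76/√25) = 1.309
p-value = 0.2029

Since p-value > α = 0.01, we fail to reject H₀.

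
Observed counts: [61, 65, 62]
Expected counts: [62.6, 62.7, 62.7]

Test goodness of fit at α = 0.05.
Chi-square goodness of fit test:
H₀: observed counts match expected distribution
H₁: observed counts differ from expected distribution
df = k - 1 = 2
χ² = Σ(O - E)²/E
   = (61 - 62.6)²/62.6 + (65 - 62.7)²/62.7 + (62 - 62.7)²/62.7
   = 0.041 + 0.084 + 0.008
   = 0.13
p-value = 0.9356

Since p-value > α = 0.05, we fail to reject H₀.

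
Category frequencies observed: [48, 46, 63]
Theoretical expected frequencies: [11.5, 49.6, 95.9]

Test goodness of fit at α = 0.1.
Chi-square goodness of fit test:
H₀: observed counts match expected distribution
H₁: observed counts differ from expected distribution
df = k - 1 = 2
χ² = Σ(O - E)²/E
   = (48 - 11.5)²/11.5 + (46 - 49.6)²/49.6 + (63 - 95.9)²/95.9
   = 115.848 + 0.261 + 11.287
   = 127.40
p-value < 0.0001

Since p-value < α = 0.1, we reject H₀.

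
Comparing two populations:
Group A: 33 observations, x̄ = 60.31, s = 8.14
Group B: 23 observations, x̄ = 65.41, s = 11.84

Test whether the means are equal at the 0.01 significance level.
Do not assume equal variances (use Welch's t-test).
Welch's two-sample t-test:
H₀: μ₁ = μ₂
H₁: μ₁ ≠ μ₂
s₁²/n₁ = 8.14²/33 = 2.0079,  s₂²/n₂ = 11.84²/23 = 6.0950
SE = √(s₁²/n₁ + s₂²/n₂) = √(2.0079 + 6.0950) = 2.8466
df (Welch-Satterthwaite) = (s₁²/n₁ + s₂²/n₂)² / [(s₁²/n₁)²/(n₁-1) + (s₂²/n₂)²/(n₂-1)] ≈ 36.18
t = (x̄₁ - x̄₂) / SE = (60.31 - 65.41) / 2.8466 = -5.10 / 2.8466 = -1.792
p-value = 0.0816

Since p-value > α = 0.01, we fail to reject H₀.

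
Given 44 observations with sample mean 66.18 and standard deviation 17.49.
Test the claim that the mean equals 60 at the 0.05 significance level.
One-sample t-test:
H₀: μ = 60
H₁: μ ≠ 60
df = n - 1 = 43
t = (x̄ - μ₀) / (s/√n) = (66.18 - 60) / (17.49/√44) = 2.344
p-value = 0.0238

Since p-value < α = 0.05, we reject H₀.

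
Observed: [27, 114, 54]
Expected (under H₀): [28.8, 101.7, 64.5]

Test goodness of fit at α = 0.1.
Chi-square goodness of fit test:
H₀: observed counts match expected distribution
H₁: observed counts differ from expected distribution
df = k - 1 = 2
χ² = Σ(O - E)²/E
   = (27 - 28.8)²/28.8 + (114 - 101.7)²/101.7 + (54 - 64.5)²/64.5
   = 0.113 + 1.488 + 1.709
   = 3.31
p-value = 0.1911

Since p-value > α = 0.1, we fail to reject H₀.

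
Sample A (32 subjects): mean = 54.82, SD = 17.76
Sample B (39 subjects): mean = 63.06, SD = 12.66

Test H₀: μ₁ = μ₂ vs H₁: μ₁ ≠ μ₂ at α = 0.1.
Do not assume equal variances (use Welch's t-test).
Welch's two-sample t-test:
H₀: μ₁ = μ₂
H₁: μ₁ ≠ μ₂
s₁²/n₁ = 17.76²/32 = 9.8568,  s₂²/n₂ = 12.66²/39 = 4.1096
SE = √(s₁²/n₁ + s₂²/n₂) = √(9.8568 + 4.1096) = 3.7372
df (Welch-Satterthwaite) = (s₁²/n₁ + s₂²/n₂)² / [(s₁²/n₁)²/(n₁-1) + (s₂²/n₂)²/(n₂-1)] ≈ 54.51
t = (x̄₁ - x̄₂) / SE = (54.82 - 63.06) / 3.7372 = -8.24 / 3.7372 = -2.205
p-value = 0.0317

Since p-value < α = 0.1, we reject H₀.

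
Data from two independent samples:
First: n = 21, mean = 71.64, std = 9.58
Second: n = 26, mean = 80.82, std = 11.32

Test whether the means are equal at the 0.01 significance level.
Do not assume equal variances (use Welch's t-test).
Welch's two-sample t-test:
H₀: μ₁ = μ₂
H₁: μ₁ ≠ μ₂
s₁²/n₁ = 9.58²/21 = 4.3703,  s₂²/n₂ = 11.32²/26 = 4.9286
SE = √(s₁²/n₁ + s₂²/n₂) = √(4.3703 + 4.9286) = 3.0494
df (Welch-Satterthwaite) = (s₁²/n₁ + s₂²/n₂)² / [(s₁²/n₁)²/(n₁-1) + (s₂²/n₂)²/(n₂-1)] ≈ 44.88
t = (x̄₁ - x̄₂) / SE = (71.64 - 80.82) / 3.0494 = -9.18 / 3.0494 = -3.010
p-value = 0.0043

Since p-value < α = 0.01, we reject H₀.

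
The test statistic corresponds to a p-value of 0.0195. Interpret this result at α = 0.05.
Since p = 0.0195 < α = 0.05, reject H₀.
There is sufficient evidence to reject the null hypothesis; the result is statistically significant at the 0.05 level.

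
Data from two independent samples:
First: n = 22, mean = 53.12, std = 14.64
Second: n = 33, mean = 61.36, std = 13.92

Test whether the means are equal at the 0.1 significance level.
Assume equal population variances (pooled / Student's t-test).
Student's two-sample t-test (equal variances):
H₀: μ₁ = μ₂
H₁: μ₁ ≠ μ₂
df = n₁ + n₂ - 2 = 53
Pooled variance s_p² = [(n₁-1)s₁² + (n₂-1)s₂²] / (n₁ + n₂ - 2) = [(21)(14.64²) + (32)(13.92²)] / 53 = 201.9141
SE = √(s_p²(1/n₁ + 1/n₂)) = √(201.9141 × (1/22 + 1/33)) = 3.9111
t = (x̄₁ - x̄₂) / SE = (53.12 - 61.36) / 3.9111 = -8.24 / 3.9111 = -2.107
p-value = 0.0399

Since p-value < α = 0.1, we reject H₀.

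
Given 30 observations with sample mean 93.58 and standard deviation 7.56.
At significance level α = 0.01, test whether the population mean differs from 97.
One-sample t-test:
H₀: μ = 97
H₁: μ ≠ 97
df = n - 1 = 29
t = (x̄ - μ₀) / (s/√n) = (93.58 - 97) / (7.56/√30) = -2.478
p-value = 0.0193

Since p-value > α = 0.01, we fail to reject H₀.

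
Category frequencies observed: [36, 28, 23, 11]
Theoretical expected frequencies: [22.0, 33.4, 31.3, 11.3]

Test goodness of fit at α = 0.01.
Chi-square goodness of fit test:
H₀: observed counts match expected distribution
H₁: observed counts differ from expected distribution
df = k - 1 = 3
χ² = Σ(O - E)²/E
   = (36 - 22.0)²/22.0 + (28 - 33.4)²/33.4 + (23 - 31.3)²/31.3 + (11 - 11.3)²/11.3
   = 8.909 + 0.873 + 2.201 + 0.008
   = 11.99
p-value = 0.0074

Since p-value < α = 0.01, we reject H₀.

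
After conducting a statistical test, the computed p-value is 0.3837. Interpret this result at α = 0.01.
Since p = 0.3837 > α = 0.01, fail to reject H₀.
There is insufficient evidence to reject the null hypothesis; the result is not statistically significant at the 0.01 level.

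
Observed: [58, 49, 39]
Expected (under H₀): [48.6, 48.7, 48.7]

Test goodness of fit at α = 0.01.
Chi-square goodness of fit test:
H₀: observed counts match expected distribution
H₁: observed counts differ from expected distribution
df = k - 1 = 2
χ² = Σ(O - E)²/E
   = (58 - 48.6)²/48.6 + (49 - 48.7)²/48.7 + (39 - 48.7)²/48.7
   = 1.818 + 0.002 + 1.932
   = 3.75
p-value = 0.1532

Since p-value > α = 0.01, we fail to reject H₀.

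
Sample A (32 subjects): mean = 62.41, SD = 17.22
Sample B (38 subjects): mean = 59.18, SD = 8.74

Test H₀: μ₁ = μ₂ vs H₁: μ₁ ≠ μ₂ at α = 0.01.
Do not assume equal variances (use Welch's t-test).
Welch's two-sample t-test:
H₀: μ₁ = μ₂
H₁: μ₁ ≠ μ₂
s₁²/n₁ = 17.22²/32 = 9.2665,  s₂²/n₂ = 8.74²/38 = 2.0102
SE = √(s₁²/n₁ + s₂²/n₂) = √(9.2665 + 2.0102) = 3.3581
df (Welch-Satterthwaite) = (s₁²/n₁ + s₂²/n₂)² / [(s₁²/n₁)²/(n₁-1) + (s₂²/n₂)²/(n₂-1)] ≈ 44.17
t = (x̄₁ - x̄₂) / SE = (62.41 - 59.18) / 3.3581 = 3.23 / 3.3581 = 0.962
p-value = 0.3414

Since p-value > α = 0.01, we fail to reject H₀.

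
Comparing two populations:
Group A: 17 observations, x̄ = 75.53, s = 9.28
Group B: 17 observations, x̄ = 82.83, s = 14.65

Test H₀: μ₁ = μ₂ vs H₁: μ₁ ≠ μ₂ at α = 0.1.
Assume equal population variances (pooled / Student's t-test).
Student's two-sample t-test (equal variances):
H₀: μ₁ = μ₂
H₁: μ₁ ≠ μ₂
df = n₁ + n₂ - 2 = 32
Pooled variance s_p² = [(n₁-1)s₁² + (n₂-1)s₂²] / (n₁ + n₂ - 2) = [(16)(9.28²) + (16)(14.65²)] / 32 = 150.3705
SE = √(s_p²(1/n₁ + 1/n₂)) = √(150.3705 × (1/17 + 1/17)) = 4.2060
t = (x̄₁ - x̄₂) / SE = (75.53 - 82.83) / 4.2060 = -7.30 / 4.2060 = -1.736
p-value = 0.0923

Since p-value < α = 0.1, we reject H₀.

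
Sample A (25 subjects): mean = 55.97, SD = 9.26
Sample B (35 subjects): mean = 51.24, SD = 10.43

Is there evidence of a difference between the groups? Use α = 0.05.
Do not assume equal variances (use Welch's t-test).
Welch's two-sample t-test:
H₀: μ₁ = μ₂
H₁: μ₁ ≠ μ₂
s₁²/n₁ = 9.26²/25 = 3.4299,  s₂²/n₂ = 10.43²/35 = 3.1081
SE = √(s₁²/n₁ + s₂²/n₂) = √(3.4299 + 3.1081) = 2.5570
df (Welch-Satterthwaite) = (s₁²/n₁ + s₂²/n₂)² / [(s₁²/n₁)²/(n₁-1) + (s₂²/n₂)²/(n₂-1)] ≈ 55.21
t = (x̄₁ - x̄₂) / SE = (55.97 - 51.24) / 2.5570 = 4.73 / 2.5570 = 1.850
p-value = 0.0697

Since p-value > α = 0.05, we fail to reject H₀.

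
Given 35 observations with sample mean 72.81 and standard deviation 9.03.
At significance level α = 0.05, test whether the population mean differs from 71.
One-sample t-test:
H₀: μ = 71
H₁: μ ≠ 71
df = n - 1 = 34
t = (x̄ - μ₀) / (s/√n) = (72.81 - 71) / (9.03/√35) = 1.186
p-value = 0.2439

Since p-value > α = 0.05, we fail to reject H₀.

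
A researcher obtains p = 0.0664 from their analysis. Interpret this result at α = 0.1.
Since p = 0.0664 < α = 0.1, reject H₀.
There is sufficient evidence to reject the null hypothesis; the result is statistically significant at the 0.1 level.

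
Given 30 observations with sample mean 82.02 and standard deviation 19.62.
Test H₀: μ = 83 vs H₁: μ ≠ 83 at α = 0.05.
One-sample t-test:
H₀: μ = 83
H₁: μ ≠ 83
df = n - 1 = 29
t = (x̄ - μ₀) / (s/√n) = (82.02 - 83) / (19.62/√30) = -0.274
p-value = 0.7863

Since p-value > α = 0.05, we fail to reject H₀.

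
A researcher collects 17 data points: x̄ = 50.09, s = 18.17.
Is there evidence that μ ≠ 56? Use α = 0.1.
One-sample t-test:
H₀: μ = 56
H₁: μ ≠ 56
df = n - 1 = 16
t = (x̄ - μ₀) / (s/√n) = (50.09 - 56) / (18.17/√17) = -1.341
p-value = 0.1986

Since p-value > α = 0.1, we fail to reject H₀.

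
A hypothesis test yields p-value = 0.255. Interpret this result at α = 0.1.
Since p = 0.255 > α = 0.1, fail to reject H₀.
There is insufficient evidence to reject the null hypothesis; the result is not statistically significant at the 0.1 level.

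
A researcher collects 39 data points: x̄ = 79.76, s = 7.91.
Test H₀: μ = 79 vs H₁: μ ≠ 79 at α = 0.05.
One-sample t-test:
H₀: μ = 79
H₁: μ ≠ 79
df = n - 1 = 38
t = (x̄ - μ₀) / (s/√n) = (79.76 - 79) / (7.91/√39) = 0.600
p-value = 0.5521

Since p-value > α = 0.05, we fail to reject H₀.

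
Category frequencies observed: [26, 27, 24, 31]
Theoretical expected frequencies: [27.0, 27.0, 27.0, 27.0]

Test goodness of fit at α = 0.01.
Chi-square goodness of fit test:
H₀: observed counts match expected distribution
H₁: observed counts differ from expected distribution
df = k - 1 = 3
χ² = Σ(O - E)²/E
   = (26 - 27.0)²/27.0 + (27 - 27.0)²/27.0 + (24 - 27.0)²/27.0 + (31 - 27.0)²/27.0
   = 0.037 + 0.000 + 0.333 + 0.593
   = 0.96
p-value = 0.8102

Since p-value > α = 0.01, we fail to reject H₀.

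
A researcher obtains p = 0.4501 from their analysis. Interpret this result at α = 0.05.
Since p = 0.4501 > α = 0.05, fail to reject H₀.
There is insufficient evidence to reject the null hypothesis; the result is not statistically significant at the 0.05 level.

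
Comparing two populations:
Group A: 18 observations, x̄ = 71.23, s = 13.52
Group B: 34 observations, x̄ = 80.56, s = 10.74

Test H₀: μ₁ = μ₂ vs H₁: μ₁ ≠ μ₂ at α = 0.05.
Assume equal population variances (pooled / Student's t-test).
Student's two-sample t-test (equal variances):
H₀: μ₁ = μ₂
H₁: μ₁ ≠ μ₂
df = n₁ + n₂ - 2 = 50
Pooled variance s_p² = [(n₁-1)s₁² + (n₂-1)s₂²] / (n₁ + n₂ - 2) = [(17)(13.52²) + (33)(10.74²)] / 50 = 138.2782
SE = √(s_p²(1/n₁ + 1/n₂)) = √(138.2782 × (1/18 + 1/34)) = 3.4277
t = (x̄₁ - x̄₂) / SE = (71.23 - 80.56) / 3.4277 = -9.33 / 3.4277 = -2.722
p-value = 0.0089

Since p-value < α = 0.05, we reject H₀.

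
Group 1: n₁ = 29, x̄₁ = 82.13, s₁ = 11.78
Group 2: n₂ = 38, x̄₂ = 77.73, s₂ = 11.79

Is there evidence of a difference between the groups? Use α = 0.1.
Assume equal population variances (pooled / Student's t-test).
Student's two-sample t-test (equal variances):
H₀: μ₁ = μ₂
H₁: μ₁ ≠ μ₂
df = n₁ + n₂ - 2 = 65
Pooled variance s_p² = [(n₁-1)s₁² + (n₂-1)s₂²] / (n₁ + n₂ - 2) = [(28)(11.78²) + (37)(11.79²)] / 65 = 138.9026
SE = √(s_p²(1/n₁ + 1/n₂)) = √(138.9026 × (1/29 + 1/38)) = 2.9060
t = (x̄₁ - x̄₂) / SE = (82.13 - 77.73) / 2.9060 = 4.40 / 2.9060 = 1.514
p-value = 0.1349

Since p-value > α = 0.1, we fail to reject H₀.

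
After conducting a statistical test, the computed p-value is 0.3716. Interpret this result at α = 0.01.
Since p = 0.3716 > α = 0.01, fail to reject H₀.
There is insufficient evidence to reject the null hypothesis; the result is not statistically significant at the 0.01 level.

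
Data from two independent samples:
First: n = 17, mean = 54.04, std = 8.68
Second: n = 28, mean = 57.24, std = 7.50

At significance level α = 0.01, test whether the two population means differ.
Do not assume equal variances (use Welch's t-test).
Welch's two-sample t-test:
H₀: μ₁ = μ₂
H₁: μ₁ ≠ μ₂
s₁²/n₁ = 8.68²/17 = 4.4319,  s₂²/n₂ = 7.50²/28 = 2.0089
SE = √(s₁²/n₁ + s₂²/n₂) = √(4.4319 + 2.0089) = 2.5379
df (Welch-Satterthwaite) = (s₁²/n₁ + s₂²/n₂)² / [(s₁²/n₁)²/(n₁-1) + (s₂²/n₂)²/(n₂-1)] ≈ 30.12
t = (x̄₁ - x̄₂) / SE = (54.04 - 57.24) / 2.5379 = -3.20 / 2.5379 = -1.261
p-value = 0.2170

Since p-value > α = 0.01, we fail to reject H₀.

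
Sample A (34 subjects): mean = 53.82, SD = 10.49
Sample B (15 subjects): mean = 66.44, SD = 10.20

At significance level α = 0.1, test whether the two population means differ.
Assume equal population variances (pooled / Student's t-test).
Student's two-sample t-test (equal variances):
H₀: μ₁ = μ₂
H₁: μ₁ ≠ μ₂
df = n₁ + n₂ - 2 = 47
Pooled variance s_p² = [(n₁-1)s₁² + (n₂-1)s₂²] / (n₁ + n₂ - 2) = [(33)(10.49²) + (14)(10.20²)] / 47 = 108.2528
SE = √(s_p²(1/n₁ + 1/n₂)) = √(108.2528 × (1/34 + 1/15)) = 3.2250
t = (x̄₁ - x̄₂) / SE = (53.82 - 66.44) / 3.2250 = -12.62 / 3.2250 = -3.913
p-value = 0.0003

Since p-value < α = 0.1, we reject H₀.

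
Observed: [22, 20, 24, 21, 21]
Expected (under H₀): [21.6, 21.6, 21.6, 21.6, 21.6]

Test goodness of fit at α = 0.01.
Chi-square goodness of fit test:
H₀: observed counts match expected distribution
H₁: observed counts differ from expected distribution
df = k - 1 = 4
χ² = Σ(O - E)²/E
   = (22 - 21.6)²/21.6 + (20 - 21.6)²/21.6 + (24 - 21.6)²/21.6 + (21 - 21.6)²/21.6 + (21 - 21.6)²/21.6
   = 0.007 + 0.119 + 0.267 + 0.017 + 0.017
   = 0.43
p-value = 0.9803

Since p-value > α = 0.01, we fail to reject H₀.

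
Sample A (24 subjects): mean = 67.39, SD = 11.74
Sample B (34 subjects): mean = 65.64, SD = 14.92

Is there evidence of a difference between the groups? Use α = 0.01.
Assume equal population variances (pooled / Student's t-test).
Student's two-sample t-test (equal variances):
H₀: μ₁ = μ₂
H₁: μ₁ ≠ μ₂
df = n₁ + n₂ - 2 = 56
Pooled variance s_p² = [(n₁-1)s₁² + (n₂-1)s₂²] / (n₁ + n₂ - 2) = [(23)(11.74²) + (33)(14.92²)] / 56 = 187.7865
SE = √(s_p²(1/n₁ + 1/n₂)) = √(187.7865 × (1/24 + 1/34)) = 3.6534
t = (x̄₁ - x̄₂) / SE = (67.39 - 65.64) / 3.6534 = 1.75 / 3.6534 = 0.479
p-value = 0.6338

Since p-value > α = 0.01, we fail to reject H₀.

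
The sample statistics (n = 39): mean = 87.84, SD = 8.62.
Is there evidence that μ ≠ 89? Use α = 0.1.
One-sample t-test:
H₀: μ = 89
H₁: μ ≠ 89
df = n - 1 = 38
t = (x̄ - μ₀) / (s/√n) = (87.84 - 89) / (8.62/√39) = -0.840
p-value = 0.4059

Since p-value > α = 0.1, we fail to reject H₀.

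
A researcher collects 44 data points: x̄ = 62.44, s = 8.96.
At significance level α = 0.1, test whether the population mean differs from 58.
One-sample t-test:
H₀: μ = 58
H₁: μ ≠ 58
df = n - 1 = 43
t = (x̄ - μ₀) / (s/√n) = (62.44 - 58) / (8.96/√44) = 3.287
p-value = 0.0020

Since p-value < α = 0.1, we reject H₀.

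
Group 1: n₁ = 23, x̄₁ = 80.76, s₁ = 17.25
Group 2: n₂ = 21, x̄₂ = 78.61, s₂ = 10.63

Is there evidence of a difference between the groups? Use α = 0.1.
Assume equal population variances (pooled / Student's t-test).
Student's two-sample t-test (equal variances):
H₀: μ₁ = μ₂
H₁: μ₁ ≠ μ₂
df = n₁ + n₂ - 2 = 42
Pooled variance s_p² = [(n₁-1)s₁² + (n₂-1)s₂²] / (n₁ + n₂ - 2) = [(22)(17.25²) + (20)(10.63²)] / 42 = 209.6741
SE = √(s_p²(1/n₁ + 1/n₂)) = √(209.6741 × (1/23 + 1/21)) = 4.3704
t = (x̄₁ - x̄₂) / SE = (80.76 - 78.61) / 4.3704 = 2.15 / 4.3704 = 0.492
p-value = 0.6253

Since p-value > α = 0.1, we fail to reject H₀.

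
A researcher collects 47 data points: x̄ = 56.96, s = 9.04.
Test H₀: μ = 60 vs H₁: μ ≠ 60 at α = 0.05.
One-sample t-test:
H₀: μ = 60
H₁: μ ≠ 60
df = n - 1 = 46
t = (x̄ - μ₀) / (s/√n) = (56.96 - 60) / (9.04/√47) = -2.305
p-value = 0.0257

Since p-value < α = 0.05, we reject H₀.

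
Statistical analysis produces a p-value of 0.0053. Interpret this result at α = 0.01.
Since p = 0.0053 < α = 0.01, reject H₀.
There is sufficient evidence to reject the null hypothesis; the result is statistically significant at the 0.01 level.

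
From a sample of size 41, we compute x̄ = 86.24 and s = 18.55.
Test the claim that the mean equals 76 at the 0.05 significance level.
One-sample t-test:
H₀: μ = 76
H₁: μ ≠ 76
df = n - 1 = 40
t = (x̄ - μ₀) / (s/√n) = (86.24 - 76) / (18.55/√41) = 3.535
p-value = 0.0010

Since p-value < α = 0.05, we reject H₀.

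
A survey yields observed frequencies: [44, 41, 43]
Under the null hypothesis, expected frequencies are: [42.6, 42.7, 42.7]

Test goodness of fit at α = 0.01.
Chi-square goodness of fit test:
H₀: observed counts match expected distribution
H₁: observed counts differ from expected distribution
df = k - 1 = 2
χ² = Σ(O - E)²/E
   = (44 - 42.6)²/42.6 + (41 - 42.7)²/42.7 + (43 - 42.7)²/42.7
   = 0.046 + 0.068 + 0.002
   = 0.12
p-value = 0.9437

Since p-value > α = 0.01, we fail to reject H₀.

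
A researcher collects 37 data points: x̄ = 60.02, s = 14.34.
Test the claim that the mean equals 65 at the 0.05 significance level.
One-sample t-test:
H₀: μ = 65
H₁: μ ≠ 65
df = n - 1 = 36
t = (x̄ - μ₀) / (s/√n) = (60.02 - 65) / (14.34/√37) = -2.112
p-value = 0.0417

Since p-value < α = 0.05, we reject H₀.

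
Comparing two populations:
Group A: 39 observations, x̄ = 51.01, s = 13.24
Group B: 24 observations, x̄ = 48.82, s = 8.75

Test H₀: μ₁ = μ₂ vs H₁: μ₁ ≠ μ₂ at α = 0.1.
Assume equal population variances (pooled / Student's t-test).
Student's two-sample t-test (equal variances):
H₀: μ₁ = μ₂
H₁: μ₁ ≠ μ₂
df = n₁ + n₂ - 2 = 61
Pooled variance s_p² = [(n₁-1)s₁² + (n₂-1)s₂²] / (n₁ + n₂ - 2) = [(38)(13.24²) + (23)(8.75²)] / 61 = 138.0696
SE = √(s_p²(1/n₁ + 1/n₂)) = √(138.0696 × (1/39 + 1/24)) = 3.0485
t = (x̄₁ - x̄₂) / SE = (51.01 - 48.82) / 3.0485 = 2.19 / 3.0485 = 0.718
p-value = 0.4753

Since p-value > α = 0.1, we fail to reject H₀.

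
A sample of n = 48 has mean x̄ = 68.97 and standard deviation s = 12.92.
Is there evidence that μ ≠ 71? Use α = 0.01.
One-sample t-test:
H₀: μ = 71
H₁: μ ≠ 71
df = n - 1 = 47
t = (x̄ - μ₀) / (s/√n) = (68.97 - 71) / (12.92/√48) = -1.089
p-value = 0.2819

Since p-value > α = 0.01, we fail to reject H₀.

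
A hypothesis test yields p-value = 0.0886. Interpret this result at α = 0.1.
Since p = 0.0886 < α = 0.1, reject H₀.
There is sufficient evidence to reject the null hypothesis; the result is statistically significant at the 0.1 level.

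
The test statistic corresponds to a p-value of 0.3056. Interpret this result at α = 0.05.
Since p = 0.3056 > α = 0.05, fail to reject H₀.
There is insufficient evidence to reject the null hypothesis; the result is not statistically significant at the 0.05 level.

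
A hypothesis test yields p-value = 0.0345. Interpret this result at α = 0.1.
Since p = 0.0345 < α = 0.1, reject H₀.
There is sufficient evidence to reject the null hypothesis; the result is statistically significant at the 0.1 level.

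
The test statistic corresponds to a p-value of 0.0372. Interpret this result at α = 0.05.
Since p = 0.0372 < α = 0.05, reject H₀.
There is sufficient evidence to reject the null hypothesis; the result is statistically significant at the 0.05 level.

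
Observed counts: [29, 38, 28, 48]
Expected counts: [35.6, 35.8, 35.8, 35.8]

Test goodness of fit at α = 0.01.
Chi-square goodness of fit test:
H₀: observed counts match expected distribution
H₁: observed counts differ from expected distribution
df = k - 1 = 3
χ² = Σ(O - E)²/E
   = (29 - 35.6)²/35.6 + (38 - 35.8)²/35.8 + (28 - 35.8)²/35.8 + (48 - 35.8)²/35.8
   = 1.224 + 0.135 + 1.699 + 4.158
   = 7.22
p-value = 0.0653

Since p-value > α = 0.01, we fail to reject H₀.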